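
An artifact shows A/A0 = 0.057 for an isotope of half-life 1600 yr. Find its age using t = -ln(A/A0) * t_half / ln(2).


lambda = ln(2) / t_half = ln(2) / 1600 = 4.332170e-04 /yr
t = -ln(A/A0) / lambda
t = -ln(0.057) / 4.332170e-04
t = 6612.6 yr

6612.6


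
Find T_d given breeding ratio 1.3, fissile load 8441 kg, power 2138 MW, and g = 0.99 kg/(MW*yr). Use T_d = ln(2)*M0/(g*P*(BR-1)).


Breeding gain G = BR - 1 = 1.3 - 1 = 0.3
Fissile production rate = g * P * G = 0.99 * 2138 * 0.3 = 634.986 kg/yr
T_d = ln(2) * M0 / (g * P * G)
T_d = ln(2) * 8441 / 634.986 = 9.2141 yr

9.2141


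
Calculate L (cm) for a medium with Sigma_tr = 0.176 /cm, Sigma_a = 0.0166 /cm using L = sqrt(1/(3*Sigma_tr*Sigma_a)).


D = 1 / (3 * Sigma_tr) = 1 / (3 * 0.176) = 1.893939 cm
L = sqrt(D / Sigma_a)
L = sqrt(1.893939 / 0.0166)
L = 10.681 cm

10.681


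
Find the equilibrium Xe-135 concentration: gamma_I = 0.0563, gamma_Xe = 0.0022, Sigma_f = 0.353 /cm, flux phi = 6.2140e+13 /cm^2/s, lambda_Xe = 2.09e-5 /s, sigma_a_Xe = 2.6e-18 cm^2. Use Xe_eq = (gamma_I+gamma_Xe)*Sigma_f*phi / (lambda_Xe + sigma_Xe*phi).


Xe_eq = (gamma_I + gamma_Xe) * Sigma_f * phi / (lambda_Xe + sigma_Xe * phi)
Numerator = (0.0563 + 0.0022) * 0.353 * 6.2140e+13 = 1.283222e+12
Denominator = 2.09e-5 + 2.6e-18 * 6.2140e+13 = 1.824640e-04
Xe_eq = 1.283222e+12 / 1.824640e-04 = 7.0327e+15 /cm^3

7.0327e+15


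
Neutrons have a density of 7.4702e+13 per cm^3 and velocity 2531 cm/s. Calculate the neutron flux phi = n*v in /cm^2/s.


phi = n * v
phi = 7.4702e+13 * 2531
phi = 1.8907e+17 /cm^2/s

1.8907e+17


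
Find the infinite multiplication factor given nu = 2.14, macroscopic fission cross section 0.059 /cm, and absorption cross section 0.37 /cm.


k_inf = nu * Sigma_f / Sigma_a
k_inf = 2.14 * 0.059 / 0.37
k_inf = 0.34124

0.34124


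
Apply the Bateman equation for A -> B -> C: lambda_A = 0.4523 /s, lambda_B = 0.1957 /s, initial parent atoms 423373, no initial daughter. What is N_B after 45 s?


N_B(t) = lambda_A * N_A0 / (lambda_B - lambda_A) * [exp(-lambda_A*t) - exp(-lambda_B*t)]
exp(-0.4523*45) = 1.447396e-09; exp(-0.1957*45) = 1.497565e-04
N_B = 0.4523 * 423373 / (0.1957 - 0.4523) * (1.447396e-09 - 1.497565e-04)
N_B = 111.76

111.76


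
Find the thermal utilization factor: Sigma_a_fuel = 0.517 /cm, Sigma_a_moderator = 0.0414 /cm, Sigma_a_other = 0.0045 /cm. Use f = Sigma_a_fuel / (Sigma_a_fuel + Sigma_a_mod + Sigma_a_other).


f = Sigma_a_fuel / (Sigma_a_fuel + Sigma_a_mod + Sigma_a_other)
f = 0.517 / (0.517 + 0.0414 + 0.0045)
f = 0.91846

0.91846


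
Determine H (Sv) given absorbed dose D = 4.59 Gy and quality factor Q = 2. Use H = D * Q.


H = D * Q
H = 4.59 * 2
H = 9.1800 Sv

9.1800


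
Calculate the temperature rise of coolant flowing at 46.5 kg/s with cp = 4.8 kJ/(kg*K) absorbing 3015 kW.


dT = Q / (m_dot * cp)
dT = 3015 / (46.5 * 4.8)
dT = 13.508 C

13.508


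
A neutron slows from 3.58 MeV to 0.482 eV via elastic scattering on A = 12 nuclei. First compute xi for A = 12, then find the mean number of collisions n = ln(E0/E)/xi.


xi = 1 + (A-1)^2/(2A)*ln((A-1)/(A+1)) = 0.1577690 (for A = 12)
n = ln(E0/E) / xi
n = ln(3.58e6 / 0.482) / 0.1577690
n = ln(7.427386e+06) / 0.1577690 = 100.28

100.28


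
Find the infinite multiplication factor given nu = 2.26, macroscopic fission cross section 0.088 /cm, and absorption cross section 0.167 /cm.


k_inf = nu * Sigma_f / Sigma_a
k_inf = 2.26 * 0.088 / 0.167
k_inf = 1.1909

1.1909


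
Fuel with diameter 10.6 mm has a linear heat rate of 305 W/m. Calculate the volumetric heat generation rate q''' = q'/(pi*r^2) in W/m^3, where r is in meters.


r = D / 2 / 1000 = 10.6 / 2 / 1000 = 0.0053 m
q''' = q' / (pi * r^2)
q''' = 305 / (pi * 0.0053^2)
q''' = 3.4562e+06 W/m^3

3.4562e+06


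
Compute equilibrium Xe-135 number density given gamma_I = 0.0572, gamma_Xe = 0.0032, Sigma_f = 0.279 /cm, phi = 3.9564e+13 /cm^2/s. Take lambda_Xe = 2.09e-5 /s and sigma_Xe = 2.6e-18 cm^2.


Xe_eq = (gamma_I + gamma_Xe) * Sigma_f * phi / (lambda_Xe + sigma_Xe * phi)
Numerator = (0.0572 + 0.0032) * 0.279 * 3.9564e+13 = 6.667167e+11
Denominator = 2.09e-5 + 2.6e-18 * 3.9564e+13 = 1.237664e-04
Xe_eq = 6.667167e+11 / 1.237664e-04 = 5.3869e+15 /cm^3

5.3869e+15


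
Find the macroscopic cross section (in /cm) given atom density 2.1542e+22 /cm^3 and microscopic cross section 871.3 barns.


Sigma = N * sigma_barns * 1e-24
Sigma = 2.1542e+22 * 871.3 * 1e-24
Sigma = 18.770 /cm

18.770


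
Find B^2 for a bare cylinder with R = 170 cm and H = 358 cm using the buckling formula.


B^2 = (2.405/R)^2 + (pi/H)^2
B^2 = (2.405/170)^2 + (pi/358)^2
B^2 = 2.7715e-04 /cm^2

2.7715e-04


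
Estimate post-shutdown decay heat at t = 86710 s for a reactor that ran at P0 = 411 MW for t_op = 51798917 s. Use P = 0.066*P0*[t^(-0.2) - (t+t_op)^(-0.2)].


P/P0 = 0.066 * [t^(-0.2) - (t + t_op)^(-0.2)]
P/P0 = 0.066 * [86710^(-0.2) - (86710 + 51798917)^(-0.2)]
P/P0 = 0.066 * [0.1028931 - 0.02864116] = 0.004900628
P = 411 * 0.004900628 = 2.0142 MW

2.0142


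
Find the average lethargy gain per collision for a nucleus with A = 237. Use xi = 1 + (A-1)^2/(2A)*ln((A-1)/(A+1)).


xi = 1 + (A-1)^2/(2A) * ln((A-1)/(A+1))
xi = 1 + (237-1)^2/(2*237) * ln((237-1)/(237 +1))
xi = 0.0084151

0.0084151


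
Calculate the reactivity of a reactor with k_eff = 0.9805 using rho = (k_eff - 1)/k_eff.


rho = (k_eff - 1) / k_eff
rho = (0.9805 - 1) / 0.9805
rho = -0.019888

-0.019888


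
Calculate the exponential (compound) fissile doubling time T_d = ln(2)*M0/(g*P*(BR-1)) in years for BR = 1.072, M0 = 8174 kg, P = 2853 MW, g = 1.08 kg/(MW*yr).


Breeding gain G = BR - 1 = 1.072 - 1 = 0.072
Fissile production rate = g * P * G = 1.08 * 2853 * 0.072 = 221.84928 kg/yr
T_d = ln(2) * M0 / (g * P * G)
T_d = ln(2) * 8174 / 221.84928 = 25.539 yr

25.539


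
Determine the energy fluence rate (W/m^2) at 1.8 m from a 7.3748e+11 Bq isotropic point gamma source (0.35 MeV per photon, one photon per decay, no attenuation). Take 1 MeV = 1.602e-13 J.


psi = A * E * 1.602e-13 / (4*pi*r^2)
psi = 7.3748e+11 * 0.35 * 1.602e-13 / (4*pi*1.8^2)
psi = 0.0010156 W/m^2

0.0010156


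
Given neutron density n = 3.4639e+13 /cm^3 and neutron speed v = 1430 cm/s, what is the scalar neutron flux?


phi = n * v
phi = 3.4639e+13 * 1430
phi = 4.9534e+16 /cm^2/s

4.9534e+16


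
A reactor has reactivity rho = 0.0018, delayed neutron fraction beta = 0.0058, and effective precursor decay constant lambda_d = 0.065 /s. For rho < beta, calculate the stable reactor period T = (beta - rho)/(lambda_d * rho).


T = (beta - rho) / (lambda_d * rho)
T = (0.0058 - 0.0018) / (0.065 * 0.0018)
T = 34.188 s

34.188


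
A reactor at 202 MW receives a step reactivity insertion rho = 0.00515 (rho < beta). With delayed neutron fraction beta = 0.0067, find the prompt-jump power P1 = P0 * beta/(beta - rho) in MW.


P1/P0 = beta / (beta - rho)
P1/P0 = 0.0067 / (0.0067 - 0.00515) = 4.322581
P1 = 202 * 4.322581 = 873.16 MW

873.16


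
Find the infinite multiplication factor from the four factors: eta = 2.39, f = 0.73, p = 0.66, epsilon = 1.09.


k_inf = eta * f * p * epsilon
k_inf = 2.39 * 0.73 * 0.66 * 1.09
k_inf = 1.2551

1.2551


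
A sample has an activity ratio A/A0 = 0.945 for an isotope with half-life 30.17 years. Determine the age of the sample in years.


lambda = ln(2) / t_half = ln(2) / 30.17 = 0.02297472 /yr
t = -ln(A/A0) / lambda
t = -ln(0.945) / 0.02297472
t = 2.4623 yr

2.4623


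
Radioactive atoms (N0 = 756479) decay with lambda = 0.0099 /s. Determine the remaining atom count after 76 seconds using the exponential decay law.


N = N0 * exp(-lambda * t)
N = 756479 * exp(-0.0099 * 76)
N = 356479

356479


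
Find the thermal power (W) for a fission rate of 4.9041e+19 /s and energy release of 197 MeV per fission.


P = fission_rate * E_MeV * 1.602e-13
P = 4.9041e+19 * 197 * 1.602e-13
P = 1.5477e+09 W

1.5477e+09


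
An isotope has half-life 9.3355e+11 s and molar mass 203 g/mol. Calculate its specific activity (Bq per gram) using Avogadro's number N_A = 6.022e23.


lambda = ln(2) / t_half = ln(2) / 9.3355e+11 = 7.424853e-13 /s
SA = lambda * N_A / M
SA = 7.424853e-13 * 6.022e23 / 203
SA = 2.2026e+09 Bq/g

2.2026e+09


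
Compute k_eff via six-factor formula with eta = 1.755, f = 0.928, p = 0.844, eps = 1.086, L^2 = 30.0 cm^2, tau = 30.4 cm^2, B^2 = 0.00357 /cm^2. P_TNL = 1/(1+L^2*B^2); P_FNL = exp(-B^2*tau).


k_inf = eta*f*p*eps = 1.755*0.928*0.844*1.086 = 1.492785
P_TNL = 1/(1 + L^2*B^2) = 1/(1 + 30.0*0.00357) = 0.9032608
P_FNL = exp(-B^2*tau) = exp(-0.00357*30.4) = 0.8971538
k_eff = k_inf * P_TNL * P_FNL = 1.492785 * 0.9032608 * 0.8971538
k_eff = 1.2097

1.2097


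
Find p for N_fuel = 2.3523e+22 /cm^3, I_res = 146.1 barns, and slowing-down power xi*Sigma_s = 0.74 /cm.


p = exp(-N * I * 1e-24 / (xi*Sigma_s))
p = exp(-2.3523e+22 * 146.1 * 1e-24 / 0.74)
p = 0.0096172

0.0096172


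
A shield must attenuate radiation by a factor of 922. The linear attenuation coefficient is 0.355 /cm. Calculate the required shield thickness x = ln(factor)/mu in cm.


x = ln(factor) / mu
x = ln(922) / 0.355
x = 19.230 cm

19.230


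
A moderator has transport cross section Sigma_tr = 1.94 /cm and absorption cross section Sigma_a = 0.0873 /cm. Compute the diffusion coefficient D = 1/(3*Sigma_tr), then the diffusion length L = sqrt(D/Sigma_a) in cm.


D = 1 / (3 * Sigma_tr) = 1 / (3 * 1.94) = 0.1718213 cm
L = sqrt(D / Sigma_a)
L = sqrt(0.1718213 / 0.0873)
L = 1.4029 cm

1.4029


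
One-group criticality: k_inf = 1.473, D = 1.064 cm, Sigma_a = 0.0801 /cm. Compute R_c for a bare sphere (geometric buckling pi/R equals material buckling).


L^2 = D / Sigma_a = 1.064 / 0.0801 = 13.28340 cm^2
B_m^2 = (k_inf - 1) / L^2 = (1.473 - 1) / 13.28340 = 0.03560835 /cm^2
For a bare sphere: B_g = pi/R, so R_c = pi / sqrt(B_m^2)
R_c = pi / sqrt(0.03560835) = 16.648 cm

16.648


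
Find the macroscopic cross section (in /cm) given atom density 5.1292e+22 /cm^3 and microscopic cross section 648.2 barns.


Sigma = N * sigma_barns * 1e-24
Sigma = 5.1292e+22 * 648.2 * 1e-24
Sigma = 33.247 /cm

33.247


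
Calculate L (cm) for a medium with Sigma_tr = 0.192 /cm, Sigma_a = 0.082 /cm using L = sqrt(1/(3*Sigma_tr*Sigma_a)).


D = 1 / (3 * Sigma_tr) = 1 / (3 * 0.192) = 1.736111 cm
L = sqrt(D / Sigma_a)
L = sqrt(1.736111 / 0.082)
L = 4.6013 cm

4.6013


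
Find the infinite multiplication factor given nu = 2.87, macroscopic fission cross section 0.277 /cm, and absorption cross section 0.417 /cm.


k_inf = nu * Sigma_f / Sigma_a
k_inf = 2.87 * 0.277 / 0.417
k_inf = 1.9065

1.9065


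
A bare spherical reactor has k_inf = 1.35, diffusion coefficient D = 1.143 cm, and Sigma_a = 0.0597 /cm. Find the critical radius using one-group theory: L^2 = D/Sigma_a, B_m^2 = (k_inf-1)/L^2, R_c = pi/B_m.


L^2 = D / Sigma_a = 1.143 / 0.0597 = 19.14573 cm^2
B_m^2 = (k_inf - 1) / L^2 = (1.35 - 1) / 19.14573 = 0.01828084 /cm^2
For a bare sphere: B_g = pi/R, so R_c = pi / sqrt(B_m^2)
R_c = pi / sqrt(0.01828084) = 23.235 cm

23.235


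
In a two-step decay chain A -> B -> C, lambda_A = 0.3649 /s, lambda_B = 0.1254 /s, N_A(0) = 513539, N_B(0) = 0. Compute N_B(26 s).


N_B(t) = lambda_A * N_A0 / (lambda_B - lambda_A) * [exp(-lambda_A*t) - exp(-lambda_B*t)]
exp(-0.3649*26) = 7.580093e-05; exp(-0.1254*26) = 0.03837305
N_B = 0.3649 * 513539 / (0.1254 - 0.3649) * (7.580093e-05 - 0.03837305)
N_B = 29965

29965


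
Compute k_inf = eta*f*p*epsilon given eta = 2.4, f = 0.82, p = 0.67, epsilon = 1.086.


k_inf = eta * f * p * epsilon
k_inf = 2.4 * 0.82 * 0.67 * 1.086
k_inf = 1.4320

1.4320


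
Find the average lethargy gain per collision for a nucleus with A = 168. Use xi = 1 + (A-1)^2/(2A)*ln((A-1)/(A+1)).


xi = 1 + (A-1)^2/(2A) * ln((A-1)/(A+1))
xi = 1 + (168-1)^2/(2*168) * ln((168-1)/(168 +1))
xi = 0.011858

0.011858


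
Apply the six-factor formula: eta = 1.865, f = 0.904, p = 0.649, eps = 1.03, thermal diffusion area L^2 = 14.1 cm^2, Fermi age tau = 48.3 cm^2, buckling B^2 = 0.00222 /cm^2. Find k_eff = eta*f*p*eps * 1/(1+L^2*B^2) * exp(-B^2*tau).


k_inf = eta*f*p*eps = 1.865*0.904*0.649*1.03 = 1.127014
P_TNL = 1/(1 + L^2*B^2) = 1/(1 + 14.1*0.00222) = 0.9696481
P_FNL = exp(-B^2*tau) = exp(-0.00222*48.3) = 0.8983226
k_eff = k_inf * P_TNL * P_FNL = 1.127014 * 0.9696481 * 0.8983226
k_eff = 0.98169

0.98169


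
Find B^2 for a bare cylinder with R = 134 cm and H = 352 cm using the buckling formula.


B^2 = (2.405/R)^2 + (pi/H)^2
B^2 = (2.405/134)^2 + (pi/352)^2
B^2 = 4.0178e-04 /cm^2

4.0178e-04


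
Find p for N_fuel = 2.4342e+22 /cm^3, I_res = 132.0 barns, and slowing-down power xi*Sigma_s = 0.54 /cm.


p = exp(-N * I * 1e-24 / (xi*Sigma_s))
p = exp(-2.4342e+22 * 132.0 * 1e-24 / 0.54)
p = 0.0026051

0.0026051


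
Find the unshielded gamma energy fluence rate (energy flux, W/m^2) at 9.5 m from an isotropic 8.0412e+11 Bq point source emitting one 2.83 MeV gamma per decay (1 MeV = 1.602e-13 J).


psi = A * E * 1.602e-13 / (4*pi*r^2)
psi = 8.0412e+11 * 2.83 * 1.602e-13 / (4*pi*9.5^2)
psi = 3.2145e-04 W/m^2

3.2145e-04


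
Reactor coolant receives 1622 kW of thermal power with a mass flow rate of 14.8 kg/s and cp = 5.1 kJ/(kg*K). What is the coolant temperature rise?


dT = Q / (m_dot * cp)
dT = 1622 / (14.8 * 5.1)
dT = 21.489 C

21.489


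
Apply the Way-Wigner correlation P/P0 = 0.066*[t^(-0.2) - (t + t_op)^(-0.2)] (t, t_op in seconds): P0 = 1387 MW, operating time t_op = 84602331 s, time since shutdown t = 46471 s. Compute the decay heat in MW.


P/P0 = 0.066 * [t^(-0.2) - (t + t_op)^(-0.2)]
P/P0 = 0.066 * [46471^(-0.2) - (46471 + 84602331)^(-0.2)]
P/P0 = 0.066 * [0.1165638 - 0.02597023] = 0.005979176
P = 1387 * 0.005979176 = 8.2931 MW

8.2931


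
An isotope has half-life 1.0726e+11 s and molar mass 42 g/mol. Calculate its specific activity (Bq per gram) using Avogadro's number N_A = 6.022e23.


lambda = ln(2) / t_half = ln(2) / 1.0726e+11 = 6.462308e-12 /s
SA = lambda * N_A / M
SA = 6.462308e-12 * 6.022e23 / 42
SA = 9.2657e+10 Bq/g

9.2657e+10


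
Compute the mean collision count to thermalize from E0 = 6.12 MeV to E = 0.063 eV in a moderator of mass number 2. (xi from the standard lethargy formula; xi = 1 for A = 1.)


xi = 1 + (A-1)^2/(2A)*ln((A-1)/(A+1)) = 0.7253469 (for A = 2)
n = ln(E0/E) / xi
n = ln(6.12e6 / 0.063) / 0.7253469
n = ln(9.714286e+07) / 0.7253469 = 25.356

25.356


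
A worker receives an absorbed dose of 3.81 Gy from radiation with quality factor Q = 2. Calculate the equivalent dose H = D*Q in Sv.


H = D * Q
H = 3.81 * 2
H = 7.6200 Sv

7.6200


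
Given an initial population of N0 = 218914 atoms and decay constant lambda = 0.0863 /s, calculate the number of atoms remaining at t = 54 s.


N = N0 * exp(-lambda * t)
N = 218914 * exp(-0.0863 * 54)
N = 2071.9

2071.9


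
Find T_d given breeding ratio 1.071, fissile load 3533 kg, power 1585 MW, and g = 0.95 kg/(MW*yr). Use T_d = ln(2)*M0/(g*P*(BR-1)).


Breeding gain G = BR - 1 = 1.071 - 1 = 0.071
Fissile production rate = g * P * G = 0.95 * 1585 * 0.071 = 106.90825 kg/yr
T_d = ln(2) * M0 / (g * P * G)
T_d = ln(2) * 3533 / 106.90825 = 22.906 yr

22.906


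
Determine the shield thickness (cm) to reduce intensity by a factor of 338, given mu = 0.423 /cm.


x = ln(factor) / mu
x = ln(338) / 0.423
x = 13.766 cm

13.766


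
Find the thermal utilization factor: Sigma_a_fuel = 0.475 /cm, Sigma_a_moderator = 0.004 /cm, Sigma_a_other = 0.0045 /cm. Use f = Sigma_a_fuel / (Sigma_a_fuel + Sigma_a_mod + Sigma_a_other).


f = Sigma_a_fuel / (Sigma_a_fuel + Sigma_a_mod + Sigma_a_other)
f = 0.475 / (0.475 + 0.004 + 0.0045)
f = 0.98242

0.98242


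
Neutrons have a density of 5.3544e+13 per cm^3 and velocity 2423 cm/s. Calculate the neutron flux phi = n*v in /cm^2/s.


phi = n * v
phi = 5.3544e+13 * 2423
phi = 1.2974e+17 /cm^2/s

1.2974e+17


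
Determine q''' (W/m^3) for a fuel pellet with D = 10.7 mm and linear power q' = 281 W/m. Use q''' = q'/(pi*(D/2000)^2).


r = D / 2 / 1000 = 10.7 / 2 / 1000 = 0.00535 m
q''' = q' / (pi * r^2)
q''' = 281 / (pi * 0.00535^2)
q''' = 3.1250e+06 W/m^3

3.1250e+06


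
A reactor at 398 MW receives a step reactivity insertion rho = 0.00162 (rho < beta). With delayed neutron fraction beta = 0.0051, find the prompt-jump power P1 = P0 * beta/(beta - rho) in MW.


P1/P0 = beta / (beta - rho)
P1/P0 = 0.0051 / (0.0051 - 0.00162) = 1.465517
P1 = 398 * 1.465517 = 583.28 MW

583.28


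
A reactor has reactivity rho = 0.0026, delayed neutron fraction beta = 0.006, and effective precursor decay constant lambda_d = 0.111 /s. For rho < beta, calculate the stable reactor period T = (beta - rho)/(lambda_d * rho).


T = (beta - rho) / (lambda_d * rho)
T = (0.006 - 0.0026) / (0.111 * 0.0026)
T = 11.781 s

11.781


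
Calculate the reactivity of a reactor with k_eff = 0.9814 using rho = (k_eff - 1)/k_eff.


rho = (k_eff - 1) / k_eff
rho = (0.9814 - 1) / 0.9814
rho = -0.018953

-0.018953


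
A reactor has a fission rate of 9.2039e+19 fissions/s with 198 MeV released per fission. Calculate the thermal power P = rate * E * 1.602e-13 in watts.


P = fission_rate * E_MeV * 1.602e-13
P = 9.2039e+19 * 198 * 1.602e-13
P = 2.9194e+09 W

2.9194e+09


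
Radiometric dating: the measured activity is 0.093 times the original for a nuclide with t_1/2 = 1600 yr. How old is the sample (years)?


lambda = ln(2) / t_half = ln(2) / 1600 = 4.332170e-04 /yr
t = -ln(A/A0) / lambda
t = -ln(0.093) / 4.332170e-04
t = 5482.6 yr

5482.6


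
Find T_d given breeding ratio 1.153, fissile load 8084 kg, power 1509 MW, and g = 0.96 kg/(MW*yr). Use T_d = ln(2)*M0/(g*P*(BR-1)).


Breeding gain G = BR - 1 = 1.153 - 1 = 0.153
Fissile production rate = g * P * G = 0.96 * 1509 * 0.153 = 221.64192 kg/yr
T_d = ln(2) * M0 / (g * P * G)
T_d = ln(2) * 8084 / 221.64192 = 25.281 yr

25.281


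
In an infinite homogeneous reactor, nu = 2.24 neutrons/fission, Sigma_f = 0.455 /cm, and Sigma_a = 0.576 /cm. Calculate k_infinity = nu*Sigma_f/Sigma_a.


k_inf = nu * Sigma_f / Sigma_a
k_inf = 2.24 * 0.455 / 0.576
k_inf = 1.7694

1.7694


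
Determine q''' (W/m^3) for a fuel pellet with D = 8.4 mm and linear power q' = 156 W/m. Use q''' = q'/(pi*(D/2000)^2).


r = D / 2 / 1000 = 8.4 / 2 / 1000 = 0.0042 m
q''' = q' / (pi * r^2)
q''' = 156 / (pi * 0.0042^2)
q''' = 2.8150e+06 W/m^3

2.8150e+06


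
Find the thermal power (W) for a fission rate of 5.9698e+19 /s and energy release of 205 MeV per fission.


P = fission_rate * E_MeV * 1.602e-13
P = 5.9698e+19 * 205 * 1.602e-13
P = 1.9605e+09 W

1.9605e+09


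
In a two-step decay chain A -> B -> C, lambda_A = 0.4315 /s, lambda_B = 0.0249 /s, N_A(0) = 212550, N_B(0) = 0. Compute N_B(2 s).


N_B(t) = lambda_A * N_A0 / (lambda_B - lambda_A) * [exp(-lambda_A*t) - exp(-lambda_B*t)]
exp(-0.4315*2) = 0.4218945; exp(-0.0249*2) = 0.9514197
N_B = 0.4315 * 212550 / (0.0249 - 0.4315) * (0.4218945 - 0.9514197)
N_B = 119443

119443


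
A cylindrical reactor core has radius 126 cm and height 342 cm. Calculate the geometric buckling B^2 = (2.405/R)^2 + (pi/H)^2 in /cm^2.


B^2 = (2.405/R)^2 + (pi/H)^2
B^2 = (2.405/126)^2 + (pi/342)^2
B^2 = 4.4871e-04 /cm^2

4.4871e-04


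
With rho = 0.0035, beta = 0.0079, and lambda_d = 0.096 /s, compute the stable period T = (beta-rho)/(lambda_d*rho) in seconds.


T = (beta - rho) / (lambda_d * rho)
T = (0.0079 - 0.0035) / (0.096 * 0.0035)
T = 13.095 s

13.095


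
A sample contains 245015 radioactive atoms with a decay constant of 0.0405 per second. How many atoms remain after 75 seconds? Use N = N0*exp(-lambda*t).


N = N0 * exp(-lambda * t)
N = 245015 * exp(-0.0405 * 75)
N = 11750

11750


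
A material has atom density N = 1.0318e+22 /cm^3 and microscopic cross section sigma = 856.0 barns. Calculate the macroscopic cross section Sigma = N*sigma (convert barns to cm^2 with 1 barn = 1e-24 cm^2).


Sigma = N * sigma_barns * 1e-24
Sigma = 1.0318e+22 * 856.0 * 1e-24
Sigma = 8.8322 /cm

8.8322


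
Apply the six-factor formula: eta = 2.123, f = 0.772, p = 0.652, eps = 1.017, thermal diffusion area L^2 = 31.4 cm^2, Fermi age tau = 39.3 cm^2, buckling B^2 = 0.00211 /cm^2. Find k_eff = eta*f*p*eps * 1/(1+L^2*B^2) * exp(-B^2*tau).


k_inf = eta*f*p*eps = 2.123*0.772*0.652*1.017 = 1.086766
P_TNL = 1/(1 + L^2*B^2) = 1/(1 + 31.4*0.00211) = 0.9378628
P_FNL = exp(-B^2*tau) = exp(-0.00211*39.3) = 0.9204220
k_eff = k_inf * P_TNL * P_FNL = 1.086766 * 0.9378628 * 0.9204220
k_eff = 0.93813

0.93813


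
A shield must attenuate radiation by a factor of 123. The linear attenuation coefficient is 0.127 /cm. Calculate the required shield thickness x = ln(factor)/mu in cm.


x = ln(factor) / mu
x = ln(123) / 0.127
x = 37.891 cm

37.891


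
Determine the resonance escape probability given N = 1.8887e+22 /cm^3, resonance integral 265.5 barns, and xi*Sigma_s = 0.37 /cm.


p = exp(-N * I * 1e-24 / (xi*Sigma_s))
p = exp(-1.8887e+22 * 265.5 * 1e-24 / 0.37)
p = 1.3006e-06

1.3006e-06


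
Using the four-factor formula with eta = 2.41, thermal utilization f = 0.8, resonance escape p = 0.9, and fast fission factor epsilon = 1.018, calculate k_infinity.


k_inf = eta * f * p * epsilon
k_inf = 2.41 * 0.8 * 0.9 * 1.018
k_inf = 1.7664

1.7664


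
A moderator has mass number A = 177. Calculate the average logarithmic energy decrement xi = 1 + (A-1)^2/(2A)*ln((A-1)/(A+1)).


xi = 1 + (A-1)^2/(2A) * ln((A-1)/(A+1))
xi = 1 + (177-1)^2/(2*177) * ln((177-1)/(177 +1))
xi = 0.011257

0.011257


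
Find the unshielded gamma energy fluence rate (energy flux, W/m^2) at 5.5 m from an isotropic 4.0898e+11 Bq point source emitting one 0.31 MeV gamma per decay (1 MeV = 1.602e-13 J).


psi = A * E * 1.602e-13 / (4*pi*r^2)
psi = 4.0898e+11 * 0.31 * 1.602e-13 / (4*pi*5.5^2)
psi = 5.3431e-05 W/m^2

5.3431e-05


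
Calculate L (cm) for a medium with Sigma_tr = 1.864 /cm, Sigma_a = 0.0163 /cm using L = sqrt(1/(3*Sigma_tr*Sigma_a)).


D = 1 / (3 * Sigma_tr) = 1 / (3 * 1.864) = 0.1788269 cm
L = sqrt(D / Sigma_a)
L = sqrt(0.1788269 / 0.0163)
L = 3.3122 cm

3.3122


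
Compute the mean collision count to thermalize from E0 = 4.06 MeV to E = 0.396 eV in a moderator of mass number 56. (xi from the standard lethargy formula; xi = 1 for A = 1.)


xi = 1 + (A-1)^2/(2A)*ln((A-1)/(A+1)) = 0.03529286 (for A = 56)
n = ln(E0/E) / xi
n = ln(4.06e6 / 0.396) / 0.03529286
n = ln(1.025253e+07) / 0.03529286 = 457.40

457.40


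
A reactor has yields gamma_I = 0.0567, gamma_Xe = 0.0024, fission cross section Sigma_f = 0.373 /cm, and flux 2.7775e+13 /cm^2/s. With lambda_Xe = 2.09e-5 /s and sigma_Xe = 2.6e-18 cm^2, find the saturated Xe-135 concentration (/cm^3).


Xe_eq = (gamma_I + gamma_Xe) * Sigma_f * phi / (lambda_Xe + sigma_Xe * phi)
Numerator = (0.0567 + 0.0024) * 0.373 * 2.7775e+13 = 6.122804e+11
Denominator = 2.09e-5 + 2.6e-18 * 2.7775e+13 = 9.311500e-05
Xe_eq = 6.122804e+11 / 9.311500e-05 = 6.5755e+15 /cm^3

6.5755e+15


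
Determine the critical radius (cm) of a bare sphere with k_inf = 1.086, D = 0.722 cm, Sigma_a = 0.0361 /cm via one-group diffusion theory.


L^2 = D / Sigma_a = 0.722 / 0.0361 = 20.00000 cm^2
B_m^2 = (k_inf - 1) / L^2 = (1.086 - 1) / 20.00000 = 0.004300000 /cm^2
For a bare sphere: B_g = pi/R, so R_c = pi / sqrt(B_m^2)
R_c = pi / sqrt(0.004300000) = 47.909 cm

47.909


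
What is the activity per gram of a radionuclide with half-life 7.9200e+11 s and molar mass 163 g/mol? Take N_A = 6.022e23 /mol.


lambda = ln(2) / t_half = ln(2) / 7.9200e+11 = 8.751858e-13 /s
SA = lambda * N_A / M
SA = 8.751858e-13 * 6.022e23 / 163
SA = 3.2334e+09 Bq/g

3.2334e+09


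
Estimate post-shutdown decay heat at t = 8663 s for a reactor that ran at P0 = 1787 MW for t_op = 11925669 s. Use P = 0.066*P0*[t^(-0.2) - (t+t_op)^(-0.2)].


P/P0 = 0.066 * [t^(-0.2) - (t + t_op)^(-0.2)]
P/P0 = 0.066 * [8663^(-0.2) - (8663 + 11925669)^(-0.2)]
P/P0 = 0.066 * [0.1631046 - 0.03842734] = 0.008228699
P = 1787 * 0.008228699 = 14.705 MW

14.705


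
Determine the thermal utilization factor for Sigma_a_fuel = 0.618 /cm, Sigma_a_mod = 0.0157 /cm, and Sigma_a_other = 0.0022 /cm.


f = Sigma_a_fuel / (Sigma_a_fuel + Sigma_a_mod + Sigma_a_other)
f = 0.618 / (0.618 + 0.0157 + 0.0022)
f = 0.97185

0.97185


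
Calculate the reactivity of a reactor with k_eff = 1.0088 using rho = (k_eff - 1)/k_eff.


rho = (k_eff - 1) / k_eff
rho = (1.0088 - 1) / 1.0088
rho = 0.0087232

0.0087232


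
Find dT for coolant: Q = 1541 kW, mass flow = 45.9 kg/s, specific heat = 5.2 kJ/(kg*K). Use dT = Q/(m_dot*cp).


dT = Q / (m_dot * cp)
dT = 1541 / (45.9 * 5.2)
dT = 6.4563 C

6.4563


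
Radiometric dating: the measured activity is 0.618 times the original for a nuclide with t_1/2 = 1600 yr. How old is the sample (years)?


lambda = ln(2) / t_half = ln(2) / 1600 = 4.332170e-04 /yr
t = -ln(A/A0) / lambda
t = -ln(0.618) / 4.332170e-04
t = 1110.9 yr

1110.9


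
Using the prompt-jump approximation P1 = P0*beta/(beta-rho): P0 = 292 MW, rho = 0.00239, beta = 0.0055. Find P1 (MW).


P1/P0 = beta / (beta - rho)
P1/P0 = 0.0055 / (0.0055 - 0.00239) = 1.768489
P1 = 292 * 1.768489 = 516.40 MW

516.40


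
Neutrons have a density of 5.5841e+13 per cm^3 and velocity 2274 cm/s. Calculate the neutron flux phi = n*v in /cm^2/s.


phi = n * v
phi = 5.5841e+13 * 2274
phi = 1.2698e+17 /cm^2/s

1.2698e+17


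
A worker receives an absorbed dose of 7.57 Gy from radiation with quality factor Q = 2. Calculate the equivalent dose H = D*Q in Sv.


H = D * Q
H = 7.57 * 2
H = 15.140 Sv

15.140


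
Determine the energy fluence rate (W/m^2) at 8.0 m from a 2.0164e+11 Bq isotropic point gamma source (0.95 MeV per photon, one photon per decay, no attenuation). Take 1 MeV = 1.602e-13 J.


psi = A * E * 1.602e-13 / (4*pi*r^2)
psi = 2.0164e+11 * 0.95 * 1.602e-13 / (4*pi*8.0^2)
psi = 3.8157e-05 W/m^2

3.8157e-05


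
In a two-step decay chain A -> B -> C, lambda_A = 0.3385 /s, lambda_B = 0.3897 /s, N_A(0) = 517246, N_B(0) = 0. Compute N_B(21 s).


N_B(t) = lambda_A * N_A0 / (lambda_B - lambda_A) * [exp(-lambda_A*t) - exp(-lambda_B*t)]
exp(-0.3385*21) = 8.181213e-04; exp(-0.3897*21) = 2.791671e-04
N_B = 0.3385 * 517246 / (0.3897 - 0.3385) * (8.181213e-04 - 2.791671e-04)
N_B = 1843.1

1843.1


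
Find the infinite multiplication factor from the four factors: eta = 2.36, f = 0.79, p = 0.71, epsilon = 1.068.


k_inf = eta * f * p * epsilon
k_inf = 2.36 * 0.79 * 0.71 * 1.068
k_inf = 1.4137

1.4137


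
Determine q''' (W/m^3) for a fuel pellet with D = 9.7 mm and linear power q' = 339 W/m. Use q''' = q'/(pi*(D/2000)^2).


r = D / 2 / 1000 = 9.7 / 2 / 1000 = 0.00485 m
q''' = q' / (pi * r^2)
q''' = 339 / (pi * 0.00485^2)
q''' = 4.5874e+06 W/m^3

4.5874e+06


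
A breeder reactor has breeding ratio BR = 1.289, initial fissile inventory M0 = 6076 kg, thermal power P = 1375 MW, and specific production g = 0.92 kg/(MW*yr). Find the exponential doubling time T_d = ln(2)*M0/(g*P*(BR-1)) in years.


Breeding gain G = BR - 1 = 1.289 - 1 = 0.289
Fissile production rate = g * P * G = 0.92 * 1375 * 0.289 = 365.585 kg/yr
T_d = ln(2) * M0 / (g * P * G)
T_d = ln(2) * 6076 / 365.585 = 11.520 yr

11.520


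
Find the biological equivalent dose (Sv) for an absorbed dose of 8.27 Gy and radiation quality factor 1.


H = D * Q
H = 8.27 * 1
H = 8.2700 Sv

8.2700


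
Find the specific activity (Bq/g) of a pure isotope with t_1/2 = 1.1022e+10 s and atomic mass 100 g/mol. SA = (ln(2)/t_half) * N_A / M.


lambda = ln(2) / t_half = ln(2) / 1.1022e+10 = 6.288760e-11 /s
SA = lambda * N_A / M
SA = 6.288760e-11 * 6.022e23 / 100
SA = 3.7871e+11 Bq/g

3.7871e+11


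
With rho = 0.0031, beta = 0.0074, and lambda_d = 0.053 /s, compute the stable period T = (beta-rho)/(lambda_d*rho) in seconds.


T = (beta - rho) / (lambda_d * rho)
T = (0.0074 - 0.0031) / (0.053 * 0.0031)
T = 26.172 s

26.172


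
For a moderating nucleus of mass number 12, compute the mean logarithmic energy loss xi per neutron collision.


xi = 1 + (A-1)^2/(2A) * ln((A-1)/(A+1))
xi = 1 + (12-1)^2/(2*12) * ln((12-1)/(12 +1))
xi = 0.15777

0.15777


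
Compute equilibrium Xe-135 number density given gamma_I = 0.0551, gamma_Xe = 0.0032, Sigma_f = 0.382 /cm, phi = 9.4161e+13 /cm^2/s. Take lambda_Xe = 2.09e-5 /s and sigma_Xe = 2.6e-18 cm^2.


Xe_eq = (gamma_I + gamma_Xe) * Sigma_f * phi / (lambda_Xe + sigma_Xe * phi)
Numerator = (0.0551 + 0.0032) * 0.382 * 9.4161e+13 = 2.097022e+12
Denominator = 2.09e-5 + 2.6e-18 * 9.4161e+13 = 2.657186e-04
Xe_eq = 2.097022e+12 / 2.657186e-04 = 7.8919e+15 /cm^3

7.8919e+15


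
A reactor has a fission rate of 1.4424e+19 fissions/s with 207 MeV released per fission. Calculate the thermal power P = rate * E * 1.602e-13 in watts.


P = fission_rate * E_MeV * 1.602e-13
P = 1.4424e+19 * 207 * 1.602e-13
P = 4.7832e+08 W

4.7832e+08


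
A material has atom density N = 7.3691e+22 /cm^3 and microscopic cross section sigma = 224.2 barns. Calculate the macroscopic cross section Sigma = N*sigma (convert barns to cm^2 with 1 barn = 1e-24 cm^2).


Sigma = N * sigma_barns * 1e-24
Sigma = 7.3691e+22 * 224.2 * 1e-24
Sigma = 16.522 /cm

16.522


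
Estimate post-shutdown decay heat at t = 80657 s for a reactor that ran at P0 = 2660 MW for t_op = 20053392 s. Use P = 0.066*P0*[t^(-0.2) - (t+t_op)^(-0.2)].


P/P0 = 0.066 * [t^(-0.2) - (t + t_op)^(-0.2)]
P/P0 = 0.066 * [80657^(-0.2) - (80657 + 20053392)^(-0.2)]
P/P0 = 0.066 * [0.1043931 - 0.03461097] = 0.004605621
P = 2660 * 0.004605621 = 12.251 MW

12.251


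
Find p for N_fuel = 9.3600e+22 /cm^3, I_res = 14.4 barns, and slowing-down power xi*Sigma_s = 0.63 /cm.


p = exp(-N * I * 1e-24 / (xi*Sigma_s))
p = exp(-9.3600e+22 * 14.4 * 1e-24 / 0.63)
p = 0.11772

0.11772


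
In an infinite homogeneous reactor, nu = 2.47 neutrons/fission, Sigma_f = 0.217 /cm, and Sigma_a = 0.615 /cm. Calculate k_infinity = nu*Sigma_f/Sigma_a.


k_inf = nu * Sigma_f / Sigma_a
k_inf = 2.47 * 0.217 / 0.615
k_inf = 0.87153

0.87153


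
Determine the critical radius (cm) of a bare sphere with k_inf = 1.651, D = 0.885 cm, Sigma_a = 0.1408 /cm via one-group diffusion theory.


L^2 = D / Sigma_a = 0.885 / 0.1408 = 6.285511 cm^2
B_m^2 = (k_inf - 1) / L^2 = (1.651 - 1) / 6.285511 = 0.1035715 /cm^2
For a bare sphere: B_g = pi/R, so R_c = pi / sqrt(B_m^2)
R_c = pi / sqrt(0.1035715) = 9.7618 cm

9.7618


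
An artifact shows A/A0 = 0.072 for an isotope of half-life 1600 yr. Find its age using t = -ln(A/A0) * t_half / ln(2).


lambda = ln(2) / t_half = ln(2) / 1600 = 4.332170e-04 /yr
t = -ln(A/A0) / lambda
t = -ln(0.072) / 4.332170e-04
t = 6073.4 yr

6073.4


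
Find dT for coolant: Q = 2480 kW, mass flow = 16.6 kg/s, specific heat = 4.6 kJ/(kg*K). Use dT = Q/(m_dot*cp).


dT = Q / (m_dot * cp)
dT = 2480 / (16.6 * 4.6)
dT = 32.478 C

32.478


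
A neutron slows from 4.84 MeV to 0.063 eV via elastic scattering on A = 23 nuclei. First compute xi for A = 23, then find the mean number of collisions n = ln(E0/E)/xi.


xi = 1 + (A-1)^2/(2A)*ln((A-1)/(A+1)) = 0.08448899 (for A = 23)
n = ln(E0/E) / xi
n = ln(4.84e6 / 0.063) / 0.08448899
n = ln(7.682540e+07) / 0.08448899 = 214.90

214.90


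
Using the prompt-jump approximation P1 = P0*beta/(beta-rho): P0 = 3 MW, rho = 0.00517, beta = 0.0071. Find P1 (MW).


P1/P0 = beta / (beta - rho)
P1/P0 = 0.0071 / (0.0071 - 0.00517) = 3.678756
P1 = 3 * 3.678756 = 11.036 MW

11.036


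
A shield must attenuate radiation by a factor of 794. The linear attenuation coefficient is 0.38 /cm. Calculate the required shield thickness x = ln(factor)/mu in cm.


x = ln(factor) / mu
x = ln(794) / 0.38
x = 17.571 cm

17.571


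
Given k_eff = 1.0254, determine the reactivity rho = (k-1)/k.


rho = (k_eff - 1) / k_eff
rho = (1.0254 - 1) / 1.0254
rho = 0.024771

0.024771


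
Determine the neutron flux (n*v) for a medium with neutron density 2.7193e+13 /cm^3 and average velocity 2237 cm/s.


phi = n * v
phi = 2.7193e+13 * 2237
phi = 6.0831e+16 /cm^2/s

6.0831e+16


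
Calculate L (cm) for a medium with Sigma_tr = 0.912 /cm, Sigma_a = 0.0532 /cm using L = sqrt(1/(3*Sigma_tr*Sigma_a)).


D = 1 / (3 * Sigma_tr) = 1 / (3 * 0.912) = 0.3654971 cm
L = sqrt(D / Sigma_a)
L = sqrt(0.3654971 / 0.0532)
L = 2.6211 cm

2.6211


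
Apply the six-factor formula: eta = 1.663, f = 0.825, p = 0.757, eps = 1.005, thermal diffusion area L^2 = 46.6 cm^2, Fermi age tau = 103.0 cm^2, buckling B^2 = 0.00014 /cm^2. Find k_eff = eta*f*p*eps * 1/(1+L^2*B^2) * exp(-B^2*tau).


k_inf = eta*f*p*eps = 1.663*0.825*0.757*1.005 = 1.043778
P_TNL = 1/(1 + L^2*B^2) = 1/(1 + 46.6*0.00014) = 0.9935183
P_FNL = exp(-B^2*tau) = exp(-0.00014*103.0) = 0.9856835
k_eff = k_inf * P_TNL * P_FNL = 1.043778 * 0.9935183 * 0.9856835
k_eff = 1.0222

1.0222


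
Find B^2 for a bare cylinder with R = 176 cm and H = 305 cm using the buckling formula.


B^2 = (2.405/R)^2 + (pi/H)^2
B^2 = (2.405/176)^2 + (pi/305)^2
B^2 = 2.9282e-04 /cm^2

2.9282e-04


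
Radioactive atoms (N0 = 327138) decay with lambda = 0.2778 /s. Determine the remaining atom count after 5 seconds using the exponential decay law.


N = N0 * exp(-lambda * t)
N = 327138 * exp(-0.2778 * 5)
N = 81564

81564


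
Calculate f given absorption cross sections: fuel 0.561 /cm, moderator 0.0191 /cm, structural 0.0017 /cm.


f = Sigma_a_fuel / (Sigma_a_fuel + Sigma_a_mod + Sigma_a_other)
f = 0.561 / (0.561 + 0.0191 + 0.0017)
f = 0.96425

0.96425


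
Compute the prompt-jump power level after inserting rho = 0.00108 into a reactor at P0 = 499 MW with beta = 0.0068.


P1/P0 = beta / (beta - rho)
P1/P0 = 0.0068 / (0.0068 - 0.00108) = 1.188811
P1 = 499 * 1.188811 = 593.22 MW

593.22


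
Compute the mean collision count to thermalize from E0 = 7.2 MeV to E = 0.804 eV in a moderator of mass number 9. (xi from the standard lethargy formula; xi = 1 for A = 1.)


xi = 1 + (A-1)^2/(2A)*ln((A-1)/(A+1)) = 0.2066007 (for A = 9)
n = ln(E0/E) / xi
n = ln(7.2e6 / 0.804) / 0.2066007
n = ln(8.955224e+06) / 0.2066007 = 77.482

77.482


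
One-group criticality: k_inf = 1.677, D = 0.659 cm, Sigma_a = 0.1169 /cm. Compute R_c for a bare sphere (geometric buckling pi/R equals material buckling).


L^2 = D / Sigma_a = 0.659 / 0.1169 = 5.637297 cm^2
B_m^2 = (k_inf - 1) / L^2 = (1.677 - 1) / 5.637297 = 0.1200930 /cm^2
For a bare sphere: B_g = pi/R, so R_c = pi / sqrt(B_m^2)
R_c = pi / sqrt(0.1200930) = 9.0655 cm

9.0655


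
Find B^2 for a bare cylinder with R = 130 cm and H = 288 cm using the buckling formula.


B^2 = (2.405/R)^2 + (pi/H)^2
B^2 = (2.405/130)^2 + (pi/288)^2
B^2 = 4.6124e-04 /cm^2

4.6124e-04


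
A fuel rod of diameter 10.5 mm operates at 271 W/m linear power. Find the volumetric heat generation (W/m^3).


r = D / 2 / 1000 = 10.5 / 2 / 1000 = 0.00525 m
q''' = q' / (pi * r^2)
q''' = 271 / (pi * 0.00525^2)
q''' = 3.1297e+06 W/m^3

3.1297e+06


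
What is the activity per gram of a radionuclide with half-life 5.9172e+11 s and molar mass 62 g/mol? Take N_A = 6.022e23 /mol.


lambda = ln(2) / t_half = ln(2) / 5.9172e+11 = 1.171411e-12 /s
SA = lambda * N_A / M
SA = 1.171411e-12 * 6.022e23 / 62
SA = 1.1378e+10 Bq/g

1.1378e+10


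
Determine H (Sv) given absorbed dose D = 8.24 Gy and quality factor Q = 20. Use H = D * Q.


H = D * Q
H = 8.24 * 20
H = 164.80 Sv

164.80


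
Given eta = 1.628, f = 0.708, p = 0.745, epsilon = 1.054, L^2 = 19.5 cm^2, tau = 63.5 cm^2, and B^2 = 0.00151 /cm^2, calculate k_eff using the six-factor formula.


k_inf = eta*f*p*eps = 1.628*0.708*0.745*1.054 = 0.9050749
P_TNL = 1/(1 + L^2*B^2) = 1/(1 + 19.5*0.00151) = 0.9713972
P_FNL = exp(-B^2*tau) = exp(-0.00151*63.5) = 0.9085685
k_eff = k_inf * P_TNL * P_FNL = 0.9050749 * 0.9713972 * 0.9085685
k_eff = 0.79880

0.79880


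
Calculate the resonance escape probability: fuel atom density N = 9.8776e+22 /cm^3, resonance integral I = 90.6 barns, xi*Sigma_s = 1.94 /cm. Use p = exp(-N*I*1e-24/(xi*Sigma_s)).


p = exp(-N * I * 1e-24 / (xi*Sigma_s))
p = exp(-9.8776e+22 * 90.6 * 1e-24 / 1.94)
p = 0.0099226

0.0099226


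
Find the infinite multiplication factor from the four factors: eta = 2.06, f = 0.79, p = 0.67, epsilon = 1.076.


k_inf = eta * f * p * epsilon
k_inf = 2.06 * 0.79 * 0.67 * 1.076
k_inf = 1.1732

1.1732


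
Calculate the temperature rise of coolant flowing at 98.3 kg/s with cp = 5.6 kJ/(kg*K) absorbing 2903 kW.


dT = Q / (m_dot * cp)
dT = 2903 / (98.3 * 5.6)
dT = 5.2736 C

5.2736


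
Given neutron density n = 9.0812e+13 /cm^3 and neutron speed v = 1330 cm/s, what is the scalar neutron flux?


phi = n * v
phi = 9.0812e+13 * 1330
phi = 1.2078e+17 /cm^2/s

1.2078e+17


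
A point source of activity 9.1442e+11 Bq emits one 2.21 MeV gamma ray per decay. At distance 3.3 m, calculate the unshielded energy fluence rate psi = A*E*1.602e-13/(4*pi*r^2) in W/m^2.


psi = A * E * 1.602e-13 / (4*pi*r^2)
psi = 9.1442e+11 * 2.21 * 1.602e-13 / (4*pi*3.3^2)
psi = 0.0023657 W/m^2

0.0023657


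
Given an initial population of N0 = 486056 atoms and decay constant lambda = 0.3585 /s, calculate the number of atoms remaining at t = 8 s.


N = N0 * exp(-lambda * t)
N = 486056 * exp(-0.3585 * 8)
N = 27614

27614


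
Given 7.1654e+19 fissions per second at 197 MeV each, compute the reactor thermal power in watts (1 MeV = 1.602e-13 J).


P = fission_rate * E_MeV * 1.602e-13
P = 7.1654e+19 * 197 * 1.602e-13
P = 2.2614e+09 W

2.2614e+09


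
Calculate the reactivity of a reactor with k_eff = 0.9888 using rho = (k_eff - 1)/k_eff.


rho = (k_eff - 1) / k_eff
rho = (0.9888 - 1) / 0.9888
rho = -0.011327

-0.011327


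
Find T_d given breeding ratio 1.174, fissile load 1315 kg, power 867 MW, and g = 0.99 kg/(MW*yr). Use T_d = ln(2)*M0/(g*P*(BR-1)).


Breeding gain G = BR - 1 = 1.174 - 1 = 0.174
Fissile production rate = g * P * G = 0.99 * 867 * 0.174 = 149.34942 kg/yr
T_d = ln(2) * M0 / (g * P * G)
T_d = ln(2) * 1315 / 149.34942 = 6.1031 yr

6.1031


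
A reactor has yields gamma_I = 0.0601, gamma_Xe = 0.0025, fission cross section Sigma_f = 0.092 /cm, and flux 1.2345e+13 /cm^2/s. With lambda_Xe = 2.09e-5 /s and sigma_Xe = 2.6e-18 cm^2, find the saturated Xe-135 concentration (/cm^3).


Xe_eq = (gamma_I + gamma_Xe) * Sigma_f * phi / (lambda_Xe + sigma_Xe * phi)
Numerator = (0.0601 + 0.0025) * 0.092 * 1.2345e+13 = 7.109732e+10
Denominator = 2.09e-5 + 2.6e-18 * 1.2345e+13 = 5.299700e-05
Xe_eq = 7.109732e+10 / 5.299700e-05 = 1.3415e+15 /cm^3

1.3415e+15


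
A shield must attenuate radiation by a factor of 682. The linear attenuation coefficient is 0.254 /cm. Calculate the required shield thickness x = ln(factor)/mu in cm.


x = ln(factor) / mu
x = ln(682) / 0.254
x = 25.689 cm

25.689


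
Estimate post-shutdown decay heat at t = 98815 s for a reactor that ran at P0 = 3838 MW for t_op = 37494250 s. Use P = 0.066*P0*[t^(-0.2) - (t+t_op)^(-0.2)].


P/P0 = 0.066 * [t^(-0.2) - (t + t_op)^(-0.2)]
P/P0 = 0.066 * [98815^(-0.2) - (98815 + 37494250)^(-0.2)]
P/P0 = 0.066 * [0.1002387 - 0.03054770] = 0.004599606
P = 3838 * 0.004599606 = 17.653 MW

17.653


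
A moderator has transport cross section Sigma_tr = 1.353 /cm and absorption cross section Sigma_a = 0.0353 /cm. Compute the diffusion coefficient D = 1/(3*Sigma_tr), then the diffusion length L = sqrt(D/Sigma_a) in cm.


D = 1 / (3 * Sigma_tr) = 1 / (3 * 1.353) = 0.2463661 cm
L = sqrt(D / Sigma_a)
L = sqrt(0.2463661 / 0.0353)
L = 2.6418 cm

2.6418


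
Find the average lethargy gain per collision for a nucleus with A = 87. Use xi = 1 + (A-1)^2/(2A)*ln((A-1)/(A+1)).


xi = 1 + (A-1)^2/(2A) * ln((A-1)/(A+1))
xi = 1 + (87-1)^2/(2*87) * ln((87-1)/(87 +1))
xi = 0.022813

0.022813


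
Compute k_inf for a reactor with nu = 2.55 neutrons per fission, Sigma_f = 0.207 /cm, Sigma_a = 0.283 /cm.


k_inf = nu * Sigma_f / Sigma_a
k_inf = 2.55 * 0.207 / 0.283
k_inf = 1.8652

1.8652
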